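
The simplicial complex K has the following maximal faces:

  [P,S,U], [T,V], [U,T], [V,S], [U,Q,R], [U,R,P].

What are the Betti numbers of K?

K has 7 vertices, 10 edges, 3 triangles.
rank ∂_0 = 0, rank ∂_1 = 6 ⇒ b_0 = 7 − 0 − 6 = 1; all invariant factors of ∂_1 are 1 so no torsion. So H_0 ≅ Z.
rank ∂_1 = 6, rank ∂_2 = 3 ⇒ b_1 = 10 − 6 − 3 = 1; all invariant factors of ∂_2 are 1 so no torsion. So H_1 ≅ Z.
rank ∂_2 = 3, rank ∂_3 = 0 ⇒ b_2 = 3 − 3 − 0 = 0. So H_2 ≅ 0.

b_0 = 1, b_1 = 1, b_2 = 0.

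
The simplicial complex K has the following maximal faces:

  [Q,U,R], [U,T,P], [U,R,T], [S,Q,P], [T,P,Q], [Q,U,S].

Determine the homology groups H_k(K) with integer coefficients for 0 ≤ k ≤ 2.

H_0 ≅ Z,  H_1 ≅ Z,  H_2 = 0.

We work with the vertex ordering P < Q < R < S < T < U. The simplices of K, each written with vertices in increasing order, are:

  0-simplices (6): P, Q, R, S, T, U
  1-simplices (12): PQ, PS, PT, PU, QR, QS, QT, QU, RT, RU, SU, TU
  2-simplices (6): PQS, PQT, PTU, QRU, QSU, RTU

Hence C_0 ≅ Z^6, C_1 ≅ Z^12, C_2 ≅ Z^6.

The boundary map ∂_1: C_1 → C_0 sends each edge [p,q] (with p < q) to q − p. For instance
  ∂PT = T − P.
As a 6×12 matrix over Z this has rank 5, with invariant factors (1,1,1,1,1).

The boundary map ∂_2: C_2 → C_1 sends each 2-simplex [p,q,r] to [q,r] − [p,r] + [p,q]. For instance
  ∂RTU = TU − RU + RT,
  ∂PQS = QS − PS + PQ.
This gives a 12×6 integer matrix of rank 6; reducing to Smith normal form yields diagonal entries (1,1,1,1,1,1).

Computing H_k = (kernel of ∂_k) / (image of ∂_{k+1}):

  H_0: rank C_0 − rank ∂_1 = 6 − 5 = 1, and the invariant factors of ∂_1 are all 1, so H_0 = Z.
  H_1: rank ker ∂_1 − rank ∂_2 = (12 − 5) − 6 = 1, and the invariant factors of ∂_2 are all 1, so H_1 = Z.
  H_2: rank ker ∂_2 − rank ∂_3 = (6 − 6) − 0 = 0, and there is no ∂_3, so H_2 = 0.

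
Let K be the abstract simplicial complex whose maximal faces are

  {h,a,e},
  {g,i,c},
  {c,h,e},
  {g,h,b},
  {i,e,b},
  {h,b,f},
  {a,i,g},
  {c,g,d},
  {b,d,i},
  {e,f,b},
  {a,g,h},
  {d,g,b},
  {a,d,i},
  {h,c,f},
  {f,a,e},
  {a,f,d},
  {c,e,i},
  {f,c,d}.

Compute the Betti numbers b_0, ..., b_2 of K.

Order the vertices as a < b < c < d < e < f < g < h < i. Listing each simplex with vertices in this order, K has dimension 2 with simplices:

  0-simplices (9): a, b, c, d, e, f, g, h, i
  1-simplices (27): ad, ae, af, ag, ah, ai, bd, be, bf, bg, bh, bi, cd, ce, cf, cg, ch, ci, df, dg, di, ef, eh, ei, fh, gh, gi
  2-simplices (18): adf, adi, aef, aeh, agh, agi, bdg, bdi, bef, bei, bfh, bgh, cdf, cdg, ceh, cei, cfh, cgi

giving chain groups C_0 ≅ Z^9, C_1 ≅ Z^27, C_2 ≅ Z^18.

Boundary ∂_1: C_1 → C_0 maps an edge to its endpoints' difference, ∂[p,q] = q − p. For instance
  ∂af = f − a.
The resulting 9×27 matrix has rank 8, and its Smith normal form has invariant factors (1,1,1,1,1,1,1,1).

∂_2: C_2 → C_1 maps a triangle to the signed sum of its edges. For instance
  ∂bef = ef − bf + be,
  ∂aeh = eh − ah + ae.
This gives a 27×18 integer matrix of rank 18; reducing to Smith normal form yields diagonal entries (1,1,1,1,1,1,1,1,1,1,1,1,1,1,1,1,1,2).

Reading off H_k = ker ∂_k / im ∂_{k+1}:

  H_0: rank C_0 − rank ∂_1 = 9 − 8 = 1, and the invariant factors of ∂_1 are all 1, so H_0 ≅ Z.
  H_1: rank ker ∂_1 − rank ∂_2 = (27 − 8) − 18 = 1, and ∂_2 has invariant factor 2 > 1, so H_1 ≅ Z ⊕ Z/2.
  H_2: rank ker ∂_2 − rank ∂_3 = (18 − 18) − 0 = 0, and there is no ∂_3, so H_2 ≅ 0.

As a check, the Euler characteristic is 9 − 27 + 18 = 0, which agrees with 1 − 1 + 0 = 0.

Hence the Betti numbers are b_0 = 1, b_1 = 1, b_2 = 0.

b_0 = 1, b_1 = 1, b_2 = 0.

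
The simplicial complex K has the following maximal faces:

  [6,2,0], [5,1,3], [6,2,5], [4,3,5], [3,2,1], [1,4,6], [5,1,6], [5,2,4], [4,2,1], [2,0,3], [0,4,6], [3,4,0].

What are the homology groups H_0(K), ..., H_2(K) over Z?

H_0 ≅ Z,  H_1 ≅ Z/2,  H_2 = 0.

Take the total order 0 < 1 < 2 < 3 < 4 < 5 < 6 on the vertex set. Then K (dimension 2) consists of the simplices:

  0-simplices (7): [0], [1], [2], [3], [4], [5], [6]
  1-simplices (18): [0,2], [0,3], [0,4], [0,6], [1,2], [1,3], [1,4], [1,5], [1,6], [2,3], [2,4], [2,5], [2,6], [3,4], [3,5], [4,5], [4,6], [5,6]
  2-simplices (12): [0,2,3], [0,2,6], [0,3,4], [0,4,6], [1,2,3], [1,2,4], [1,3,5], [1,4,6], [1,5,6], [2,4,5], [2,5,6], [3,4,5]

so the chain groups are C_0 ≅ Z^7, C_1 ≅ Z^18, C_2 ≅ Z^12.

Boundary ∂_1: C_1 → C_0 sends each edge [p,q] (with p < q) to q − p. For instance
  ∂[5,6] = [6] − [5].
As a 7×18 matrix over Z this has rank 6, with invariant factors (1,1,1,1,1,1).

Boundary ∂_2: C_2 → C_1 acts by ∂[p,q,r] = [q,r] − [p,r] + [p,q]. For instance
  ∂[0,2,3] = [2,3] − [0,3] + [0,2],
  ∂[0,2,6] = [2,6] − [0,6] + [0,2].
The resulting 18×12 matrix has rank 12, and its Smith normal form has invariant factors (1,1,1,1,1,1,1,1,1,1,1,2).

From H_k ≅ ker(∂_k) / im(∂_{k+1}) we obtain:

  H_0: rank C_0 − rank ∂_1 = 7 − 6 = 1, and the invariant factors of ∂_1 are all 1, so H_0 = Z.
  H_1: rank ker ∂_1 − rank ∂_2 = (18 − 6) − 12 = 0, and ∂_2 has invariant factor 2 > 1, so H_1 = Z/2.
  H_2: rank ker ∂_2 − rank ∂_3 = (12 − 12) − 0 = 0, and there is no ∂_3, so H_2 = 0.

As a check, the Euler characteristic is 7 − 18 + 12 = 1, which agrees with 1 − 0 + 0 = 1.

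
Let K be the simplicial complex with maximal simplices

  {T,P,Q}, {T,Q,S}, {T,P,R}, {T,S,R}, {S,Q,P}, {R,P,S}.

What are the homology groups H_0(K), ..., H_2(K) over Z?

H_0 ≅ Z,  H_1 = 0,  H_2 ≅ Z.

We work with the vertex ordering P < Q < R < S < T. The simplices of K, each written with vertices in increasing order, are:

  0-simplices (5): P, Q, R, S, T
  1-simplices (9): PQ, PR, PS, PT, QS, QT, RS, RT, ST
  2-simplices (6): PQS, PQT, PRS, PRT, QST, RST

so the chain groups are C_0 ≅ Z^5, C_1 ≅ Z^9, C_2 ≅ Z^6.

∂_1: C_1 → C_0 sends each edge [p,q] (with p < q) to q − p.
This gives a 5×9 integer matrix of rank 4; reducing to Smith normal form yields diagonal entries (1,1,1,1).

∂_2: C_2 → C_1 acts by ∂[p,q,r] = [q,r] − [p,r] + [p,q]. For instance
  ∂PQT = QT − PT + PQ,
  ∂PRT = RT − PT + PR.
The 9×6 boundary matrix has rank 5 and Smith normal form diag(1,1,1,1,1).

Reading off H_k = ker ∂_k / im ∂_{k+1}:

  H_0: rank C_0 − rank ∂_1 = 5 − 4 = 1, and the invariant factors of ∂_1 are all 1, so H_0 = Z.
  H_1: rank ker ∂_1 − rank ∂_2 = (9 − 4) − 5 = 0, and the invariant factors of ∂_2 are all 1, so H_1 = 0.
  H_2: rank ker ∂_2 − rank ∂_3 = (6 − 5) − 0 = 1, and there is no ∂_3, so H_2 = Z.

(K is a triangulation of the 2-sphere S^2.)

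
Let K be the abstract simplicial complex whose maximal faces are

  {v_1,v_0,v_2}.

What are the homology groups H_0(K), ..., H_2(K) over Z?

H_0 ≅ Z,  H_1 = 0,  H_2 = 0.

We work with the vertex ordering v_0 < v_1 < v_2. The simplices of K, each written with vertices in increasing order, are:

  0-simplices (3): [v_0], [v_1], [v_2]
  1-simplices (3): [v_0,v_1], [v_0,v_2], [v_1,v_2]
  2-simplices (1): [v_0,v_1,v_2]

giving chain groups C_0 ≅ Z^3, C_1 ≅ Z^3, C_2 ≅ Z^1.

∂_1: C_1 → C_0 is given by ∂[p,q] = [q] − [p].
The 3×3 boundary matrix has rank 2 and Smith normal form diag(1,1).

The boundary map ∂_2: C_2 → C_1 sends each 2-simplex [p,q,r] to [q,r] − [p,r] + [p,q]. For instance
  ∂[v_0,v_1,v_2] = [v_1,v_2] − [v_0,v_2] + [v_0,v_1].
This gives a 3×1 integer matrix of rank 1; reducing to Smith normal form yields diagonal entries (1).

Computing H_k = (kernel of ∂_k) / (image of ∂_{k+1}):

  H_0: rank C_0 − rank ∂_1 = 3 − 2 = 1, and the invariant factors of ∂_1 are all 1, so H_0 ≅ Z.
  H_1: rank ker ∂_1 − rank ∂_2 = (3 − 2) − 1 = 0, and the invariant factors of ∂_2 are all 1, so H_1 ≅ 0.
  H_2: rank ker ∂_2 − rank ∂_3 = (1 − 1) − 0 = 0, and there is no ∂_3, so H_2 ≅ 0.

As a check, the Euler characteristic is 3 − 3 + 1 = 1, which agrees with 1 − 0 + 0 = 1.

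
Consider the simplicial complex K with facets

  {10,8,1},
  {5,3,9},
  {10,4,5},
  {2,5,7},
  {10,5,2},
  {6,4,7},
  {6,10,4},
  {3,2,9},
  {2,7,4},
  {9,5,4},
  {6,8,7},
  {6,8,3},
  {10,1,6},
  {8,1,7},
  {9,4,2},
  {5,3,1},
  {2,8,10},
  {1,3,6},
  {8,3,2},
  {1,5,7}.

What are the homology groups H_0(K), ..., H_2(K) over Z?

Fix the vertex order 1 < 2 < 3 < 4 < 5 < 6 < 7 < 8 < 9 < 10 and write every simplex with vertices in increasing order. Then dim K = 2 and the simplices of K are:

  0-simplices (10): [1], [2], [3], [4], [5], [6], [7], [8], [9], [10]
  1-simplices (30): (30 of them)
  2-simplices (20): (20 of them)

giving chain groups C_0 ≅ Z^10, C_1 ≅ Z^30, C_2 ≅ Z^20.

The boundary map ∂_1: C_1 → C_0 maps an edge to its endpoints' difference, ∂[p,q] = q − p.
The resulting 10×30 matrix has rank 9, and its Smith normal form has invariant factors (1,1,1,1,1,1,1,1,1).

Boundary ∂_2: C_2 → C_1 sends each 2-simplex [p,q,r] to [q,r] − [p,r] + [p,q]. For instance
  ∂[2,4,9] = [4,9] − [2,9] + [2,4],
  ∂[1,3,5] = [3,5] − [1,5] + [1,3].
As a 30×20 matrix over Z this has rank 20, with invariant factors (1,1,1,1,1,1,1,1,1,1,1,1,1,1,1,1,1,1,1,2).

Reading off H_k = ker ∂_k / im ∂_{k+1}:

  H_0: rank C_0 − rank ∂_1 = 10 − 9 = 1, and the invariant factors of ∂_1 are all 1, so H_0 = Z.
  H_1: rank ker ∂_1 − rank ∂_2 = (30 − 9) − 20 = 1, and ∂_2 has invariant factor 2 > 1, so H_1 = Z ⊕ Z/2Z.
  H_2: rank ker ∂_2 − rank ∂_3 = (20 − 20) − 0 = 0, and there is no ∂_3, so H_2 = 0.

H_0 ≅ Z,  H_1 ≅ Z ⊕ Z/2Z,  H_2 = 0.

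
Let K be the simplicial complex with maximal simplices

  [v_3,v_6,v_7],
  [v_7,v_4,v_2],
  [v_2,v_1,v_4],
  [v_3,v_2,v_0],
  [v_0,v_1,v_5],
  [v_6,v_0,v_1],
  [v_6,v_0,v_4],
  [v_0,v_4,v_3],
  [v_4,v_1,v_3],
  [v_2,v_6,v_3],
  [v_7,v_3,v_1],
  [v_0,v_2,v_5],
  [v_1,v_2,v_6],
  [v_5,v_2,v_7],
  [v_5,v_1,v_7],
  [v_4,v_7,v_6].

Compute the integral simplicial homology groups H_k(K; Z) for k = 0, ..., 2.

We work with the vertex ordering v_0 < v_1 < v_2 < v_3 < v_4 < v_5 < v_6 < v_7. The simplices of K, each written with vertices in increasing order, are:

  0-simplices (8): [v_0], [v_1], [v_2], [v_3], [v_4], [v_5], [v_6], [v_7]
  1-simplices (24): (24 of them)
  2-simplices (16): (16 of them)

so the chain groups are C_0 ≅ Z^8, C_1 ≅ Z^24, C_2 ≅ Z^16.

∂_1: C_1 → C_0 sends each edge [p,q] (with p < q) to q − p. For instance
  ∂[v_2,v_3] = [v_3] − [v_2].
As a 8×24 matrix over Z this has rank 7, with invariant factors (1,1,1,1,1,1,1).

The boundary map ∂_2: C_2 → C_1 sends each 2-simplex [p,q,r] to [q,r] − [p,r] + [p,q]. For instance
  ∂[v_0,v_4,v_6] = [v_4,v_6] − [v_0,v_6] + [v_0,v_4],
  ∂[v_0,v_2,v_5] = [v_2,v_5] − [v_0,v_5] + [v_0,v_2].
As a 24×16 matrix over Z this has rank 15, with invariant factors (1,1,1,1,1,1,1,1,1,1,1,1,1,1,1).

Computing H_k = (kernel of ∂_k) / (image of ∂_{k+1}):

  H_0: rank C_0 − rank ∂_1 = 8 − 7 = 1, and the invariant factors of ∂_1 are all 1, so H_0 ≅ Z.
  H_1: rank ker ∂_1 − rank ∂_2 = (24 − 7) − 15 = 2, and the invariant factors of ∂_2 are all 1, so H_1 ≅ Z^2.
  H_2: rank ker ∂_2 − rank ∂_3 = (16 − 15) − 0 = 1, and there is no ∂_3, so H_2 ≅ Z.

H_0 = Z,  H_1 = Z^2,  H_2 = Z.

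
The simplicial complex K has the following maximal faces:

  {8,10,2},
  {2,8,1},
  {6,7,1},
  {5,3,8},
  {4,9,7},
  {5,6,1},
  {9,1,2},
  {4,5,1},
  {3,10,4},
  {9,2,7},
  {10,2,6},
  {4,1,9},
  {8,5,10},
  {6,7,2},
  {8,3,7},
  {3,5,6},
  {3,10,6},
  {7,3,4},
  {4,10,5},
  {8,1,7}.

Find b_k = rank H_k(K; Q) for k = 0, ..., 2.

Order the vertices as 1 < 2 < 3 < 4 < 5 < 6 < 7 < 8 < 9 < 10. Listing each simplex with vertices in this order, K has dimension 2 with simplices:

  0-simplices (10): [1], [2], [3], [4], [5], [6], [7], [8], [9], [10]
  1-simplices (30): (30 of them)
  2-simplices (20): (20 of them)

so the chain groups are C_0 ≅ Z^10, C_1 ≅ Z^30, C_2 ≅ Z^20.

∂_1: C_1 → C_0 sends each edge [p,q] (with p < q) to q − p.
The 10×30 boundary matrix has rank 9 and Smith normal form diag(1,1,1,1,1,1,1,1,1).

Boundary ∂_2: C_2 → C_1 acts by ∂[p,q,r] = [q,r] − [p,r] + [p,q]. For instance
  ∂[3,4,10] = [4,10] − [3,10] + [3,4],
  ∂[1,2,8] = [2,8] − [1,8] + [1,2].
The resulting 30×20 matrix has rank 20, and its Smith normal form has invariant factors (1,1,1,1,1,1,1,1,1,1,1,1,1,1,1,1,1,1,1,2).

Now H_k = ker ∂_k / im ∂_{k+1}, so:

  H_0: rank C_0 − rank ∂_1 = 10 − 9 = 1, and the invariant factors of ∂_1 are all 1, so H_0 ≅ Z.
  H_1: rank ker ∂_1 − rank ∂_2 = (30 − 9) − 20 = 1, and ∂_2 has invariant factor 2 > 1, so H_1 ≅ Z ⊕ Z/2Z.
  H_2: rank ker ∂_2 − rank ∂_3 = (20 − 20) − 0 = 0, and there is no ∂_3, so H_2 ≅ 0.

Hence the Betti numbers are b_0 = 1, b_1 = 1, b_2 = 0.

b_0 = 1, b_1 = 1, b_2 = 0.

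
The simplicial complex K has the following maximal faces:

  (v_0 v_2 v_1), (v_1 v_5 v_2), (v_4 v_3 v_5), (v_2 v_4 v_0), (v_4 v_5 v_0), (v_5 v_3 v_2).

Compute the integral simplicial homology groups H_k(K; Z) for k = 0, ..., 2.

Fix the vertex order v_0 < v_1 < v_2 < v_3 < v_4 < v_5 and write every simplex with vertices in increasing order. Then dim K = 2 and the simplices of K are:

  0-simplices (6): [v_0], [v_1], [v_2], [v_3], [v_4], [v_5]
  1-simplices (12): [v_0,v_1], [v_0,v_2], [v_0,v_4], [v_0,v_5], [v_1,v_2], [v_1,v_5], [v_2,v_3], [v_2,v_4], [v_2,v_5], [v_3,v_4], [v_3,v_5], [v_4,v_5]
  2-simplices (6): [v_0,v_1,v_2], [v_0,v_2,v_4], [v_0,v_4,v_5], [v_1,v_2,v_5], [v_2,v_3,v_5], [v_3,v_4,v_5]

giving chain groups C_0 ≅ Z^6, C_1 ≅ Z^12, C_2 ≅ Z^6.

Boundary ∂_1: C_1 → C_0 maps an edge to its endpoints' difference, ∂[p,q] = q − p. For instance
  ∂[v_2,v_4] = [v_4] − [v_2].
This gives a 6×12 integer matrix of rank 5; reducing to Smith normal form yields diagonal entries (1,1,1,1,1).

The boundary map ∂_2: C_2 → C_1 maps a triangle to the signed sum of its edges. For instance
  ∂[v_0,v_1,v_2] = [v_1,v_2] − [v_0,v_2] + [v_0,v_1],
  ∂[v_3,v_4,v_5] = [v_4,v_5] − [v_3,v_5] + [v_3,v_4].
The resulting 12×6 matrix has rank 6, and its Smith normal form has invariant factors (1,1,1,1,1,1).

From H_k ≅ ker(∂_k) / im(∂_{k+1}) we obtain:

  H_0: rank C_0 − rank ∂_1 = 6 − 5 = 1, and the invariant factors of ∂_1 are all 1, so H_0 ≅ Z.
  H_1: rank ker ∂_1 − rank ∂_2 = (12 − 5) − 6 = 1, and the invariant factors of ∂_2 are all 1, so H_1 ≅ Z.
  H_2: rank ker ∂_2 − rank ∂_3 = (6 − 6) − 0 = 0, and there is no ∂_3, so H_2 ≅ 0.

(K is a triangulation of the cylinder S^1 x I.)

H_0 ≅ Z,  H_1 ≅ Z,  H_2 = 0.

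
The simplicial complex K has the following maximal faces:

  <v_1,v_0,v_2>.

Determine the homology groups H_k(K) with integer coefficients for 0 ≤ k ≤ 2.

H_0 = Z,  H_1 = 0,  H_2 = 0.

K has 3 vertices, 3 edges, 1 triangle.
rank ∂_0 = 0, rank ∂_1 = 2 ⇒ b_0 = 3 − 0 − 2 = 1; all invariant factors of ∂_1 are 1 so no torsion. So H_0 = Z.
rank ∂_1 = 2, rank ∂_2 = 1 ⇒ b_1 = 3 − 2 − 1 = 0; all invariant factors of ∂_2 are 1 so no torsion. So H_1 = 0.
rank ∂_2 = 1, rank ∂_3 = 0 ⇒ b_2 = 1 − 1 − 0 = 0. So H_2 = 0.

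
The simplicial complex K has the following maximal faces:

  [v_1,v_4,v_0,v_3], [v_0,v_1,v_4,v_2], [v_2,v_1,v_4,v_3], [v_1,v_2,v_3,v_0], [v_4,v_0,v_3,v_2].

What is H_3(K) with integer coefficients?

Fix the vertex order v_0 < v_1 < v_2 < v_3 < v_4 and write every simplex with vertices in increasing order. Then dim K = 3 and the simplices of K are:

  0-simplices (5): [v_0], [v_1], [v_2], [v_3], [v_4]
  1-simplices (10): [v_0,v_1], [v_0,v_2], [v_0,v_3], [v_0,v_4], [v_1,v_2], [v_1,v_3], [v_1,v_4], [v_2,v_3], [v_2,v_4], [v_3,v_4]
  2-simplices (10): [v_0,v_1,v_2], [v_0,v_1,v_3], [v_0,v_1,v_4], [v_0,v_2,v_3], [v_0,v_2,v_4], [v_0,v_3,v_4], [v_1,v_2,v_3], [v_1,v_2,v_4], [v_1,v_3,v_4], [v_2,v_3,v_4]
  3-simplices (5): [v_0,v_1,v_2,v_3], [v_0,v_1,v_2,v_4], [v_0,v_1,v_3,v_4], [v_0,v_2,v_3,v_4], [v_1,v_2,v_3,v_4]

so the chain groups are C_0 ≅ Z^5, C_1 ≅ Z^10, C_2 ≅ Z^10, C_3 ≅ Z^5.

Boundary ∂_1: C_1 → C_0 is given by ∂[p,q] = [q] − [p]. For instance
  ∂[v_1,v_3] = [v_3] − [v_1].
The 5×10 boundary matrix has rank 4 and Smith normal form diag(1,1,1,1).

∂_2: C_2 → C_1 acts by ∂[p,q,r] = [q,r] − [p,r] + [p,q]. For instance
  ∂[v_0,v_1,v_4] = [v_1,v_4] − [v_0,v_4] + [v_0,v_1],
  ∂[v_1,v_2,v_3] = [v_2,v_3] − [v_1,v_3] + [v_1,v_2].
This gives a 10×10 integer matrix of rank 6; reducing to Smith normal form yields diagonal entries (1,1,1,1,1,1).

∂_3: C_3 → C_2 sends each 3-simplex σ to the alternating sum Σ_i (−1)^i (σ with its i-th vertex removed). For instance
  ∂[v_0,v_1,v_2,v_4] = [v_1,v_2,v_4] − [v_0,v_2,v_4] + [v_0,v_1,v_4] − [v_0,v_1,v_2],
  ∂[v_1,v_2,v_3,v_4] = [v_2,v_3,v_4] − [v_1,v_3,v_4] + [v_1,v_2,v_4] − [v_1,v_2,v_3].
The resulting 10×5 matrix has rank 4, and its Smith normal form has invariant factors (1,1,1,1).

Now H_k = ker ∂_k / im ∂_{k+1}, so:

  H_3: rank ker ∂_3 − rank ∂_4 = (5 − 4) − 0 = 1, and there is no ∂_4, so H_3 ≅ Z.

(K is a triangulation of the 3-sphere S^3.)

H_3 = Z.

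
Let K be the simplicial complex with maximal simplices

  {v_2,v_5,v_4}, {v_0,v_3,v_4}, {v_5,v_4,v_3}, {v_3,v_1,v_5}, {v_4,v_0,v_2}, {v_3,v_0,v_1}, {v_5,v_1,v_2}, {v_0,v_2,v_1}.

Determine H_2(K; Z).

Take the total order v_0 < v_1 < v_2 < v_3 < v_4 < v_5 on the vertex set. Then K (dimension 2) consists of the simplices:

  0-simplices (6): [v_0], [v_1], [v_2], [v_3], [v_4], [v_5]
  1-simplices (12): [v_0,v_1], [v_0,v_2], [v_0,v_3], [v_0,v_4], [v_1,v_2], [v_1,v_3], [v_1,v_5], [v_2,v_4], [v_2,v_5], [v_3,v_4], [v_3,v_5], [v_4,v_5]
  2-simplices (8): [v_0,v_1,v_2], [v_0,v_1,v_3], [v_0,v_2,v_4], [v_0,v_3,v_4], [v_1,v_2,v_5], [v_1,v_3,v_5], [v_2,v_4,v_5], [v_3,v_4,v_5]

Hence C_0 ≅ Z^6, C_1 ≅ Z^12, C_2 ≅ Z^8.

The boundary map ∂_1: C_1 → C_0 sends each edge [p,q] (with p < q) to q − p. For instance
  ∂[v_1,v_3] = [v_3] − [v_1].
This gives a 6×12 integer matrix of rank 5; reducing to Smith normal form yields diagonal entries (1,1,1,1,1).

The boundary map ∂_2: C_2 → C_1 maps a triangle to the signed sum of its edges. For instance
  ∂[v_3,v_4,v_5] = [v_4,v_5] − [v_3,v_5] + [v_3,v_4],
  ∂[v_2,v_4,v_5] = [v_4,v_5] − [v_2,v_5] + [v_2,v_4].
As a 12×8 matrix over Z this has rank 7, with invariant factors (1,1,1,1,1,1,1).

From H_k ≅ ker(∂_k) / im(∂_{k+1}) we obtain:

  H_2: rank ker ∂_2 − rank ∂_3 = (8 − 7) − 0 = 1, and there is no ∂_3, so H_2 = Z.

(K is a triangulation of the 2-sphere S^2.)

H_2 ≅ Z.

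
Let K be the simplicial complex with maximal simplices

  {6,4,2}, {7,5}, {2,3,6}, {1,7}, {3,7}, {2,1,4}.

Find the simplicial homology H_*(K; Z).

H_0 ≅ Z,  H_1 ≅ Z,  H_2 = 0.

Fix the vertex order 1 < 2 < 3 < 4 < 5 < 6 < 7 and write every simplex with vertices in increasing order. Then dim K = 2 and the simplices of K are:

  0-simplices (7): [1], [2], [3], [4], [5], [6], [7]
  1-simplices (10): [1,2], [1,4], [1,7], [2,3], [2,4], [2,6], [3,6], [3,7], [4,6], [5,7]
  2-simplices (3): [1,2,4], [2,3,6], [2,4,6]

so the chain groups are C_0 ≅ Z^7, C_1 ≅ Z^10, C_2 ≅ Z^3.

∂_1: C_1 → C_0 is given by ∂[p,q] = [q] − [p]. For instance
  ∂[3,6] = [6] − [3].
The resulting 7×10 matrix has rank 6, and its Smith normal form has invariant factors (1,1,1,1,1,1).

∂_2: C_2 → C_1 maps a triangle to the signed sum of its edges. For instance
  ∂[2,4,6] = [4,6] − [2,6] + [2,4],
  ∂[1,2,4] = [2,4] − [1,4] + [1,2].
The resulting 10×3 matrix has rank 3, and its Smith normal form has invariant factors (1,1,1).

Now H_k = ker ∂_k / im ∂_{k+1}, so:

  H_0: rank C_0 − rank ∂_1 = 7 − 6 = 1, and the invariant factors of ∂_1 are all 1, so H_0 = Z.
  H_1: rank ker ∂_1 − rank ∂_2 = (10 − 6) − 3 = 1, and the invariant factors of ∂_2 are all 1, so H_1 = Z.
  H_2: rank ker ∂_2 − rank ∂_3 = (3 − 3) − 0 = 0, and there is no ∂_3, so H_2 = 0.

As a check, the Euler characteristic is 7 − 10 + 3 = 0, which agrees with 1 − 1 + 0 = 0.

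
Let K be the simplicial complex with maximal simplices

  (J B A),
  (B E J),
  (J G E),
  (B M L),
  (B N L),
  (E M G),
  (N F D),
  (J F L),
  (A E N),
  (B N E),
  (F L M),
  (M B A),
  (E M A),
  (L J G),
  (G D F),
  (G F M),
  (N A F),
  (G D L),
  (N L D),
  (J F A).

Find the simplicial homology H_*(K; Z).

We work with the vertex ordering A < B < D < E < F < G < J < L < M < N. The simplices of K, each written with vertices in increasing order, are:

  0-simplices (10): A, B, D, E, F, G, J, L, M, N
  1-simplices (30): AB, AE, AF, AJ, AM, AN, BE, BJ, BL, BM, BN, DF, DG, DL, DN, EG, EJ, EM, EN, FG, FJ, FL, FM, FN, GJ, GL, GM, JL, LM, LN
  2-simplices (20): ABJ, ABM, AEM, AEN, AFJ, AFN, BEJ, BEN, BLM, BLN, DFG, DFN, DGL, DLN, EGJ, EGM, FGM, FJL, FLM, GJL

so the chain groups are C_0 ≅ Z^10, C_1 ≅ Z^30, C_2 ≅ Z^20.

The boundary map ∂_1: C_1 → C_0 maps an edge to its endpoints' difference, ∂[p,q] = q − p.
The resulting 10×30 matrix has rank 9, and its Smith normal form has invariant factors (1,1,1,1,1,1,1,1,1).

The boundary map ∂_2: C_2 → C_1 maps a triangle to the signed sum of its edges. For instance
  ∂DGL = GL − DL + DG,
  ∂DFN = FN − DN + DF.
As a 30×20 matrix over Z this has rank 20, with invariant factors (1,1,1,1,1,1,1,1,1,1,1,1,1,1,1,1,1,1,1,2).

From H_k ≅ ker(∂_k) / im(∂_{k+1}) we obtain:

  H_0: rank C_0 − rank ∂_1 = 10 − 9 = 1, and the invariant factors of ∂_1 are all 1, so H_0 ≅ Z.
  H_1: rank ker ∂_1 − rank ∂_2 = (30 − 9) − 20 = 1, and ∂_2 has invariant factor 2 > 1, so H_1 ≅ Z ⊕ Z/2Z.
  H_2: rank ker ∂_2 − rank ∂_3 = (20 − 20) − 0 = 0, and there is no ∂_3, so H_2 ≅ 0.

(K is a triangulation of the Klein bottle.)

H_0 = Z,  H_1 = Z ⊕ Z/2Z,  H_2 = 0.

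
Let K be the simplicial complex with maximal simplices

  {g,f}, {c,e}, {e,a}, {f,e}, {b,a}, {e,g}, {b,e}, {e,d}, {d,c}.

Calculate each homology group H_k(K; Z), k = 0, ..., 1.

H_0 = Z,  H_1 = Z^3.

We work with the vertex ordering a < b < c < d < e < f < g. The simplices of K, each written with vertices in increasing order, are:

  0-simplices (7): a, b, c, d, e, f, g
  1-simplices (9): ab, ae, be, cd, ce, de, ef, eg, fg

Hence C_0 ≅ Z^7, C_1 ≅ Z^9.

∂_1: C_1 → C_0 sends each edge [p,q] (with p < q) to q − p.
The resulting 7×9 matrix has rank 6, and its Smith normal form has invariant factors (1,1,1,1,1,1).

Computing H_k = (kernel of ∂_k) / (image of ∂_{k+1}):

  H_0: rank C_0 − rank ∂_1 = 7 − 6 = 1, and the invariant factors of ∂_1 are all 1, so H_0 = Z.
  H_1: rank ker ∂_1 − rank ∂_2 = (9 − 6) − 0 = 3, and there is no ∂_2, so H_1 = Z^3.

As a check, the Euler characteristic is 7 − 9 = -2, which agrees with 1 − 3 = -2.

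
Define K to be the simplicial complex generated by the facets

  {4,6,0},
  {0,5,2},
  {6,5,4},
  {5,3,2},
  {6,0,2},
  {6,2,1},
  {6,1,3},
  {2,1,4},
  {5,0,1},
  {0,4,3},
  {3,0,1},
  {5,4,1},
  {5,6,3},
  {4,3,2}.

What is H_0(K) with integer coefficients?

H_0 = Z.

Take the total order 0 < 1 < 2 < 3 < 4 < 5 < 6 on the vertex set. Then K (dimension 2) consists of the simplices:

  0-simplices (7): [0], [1], [2], [3], [4], [5], [6]
  1-simplices (21): [0,1], [0,2], [0,3], [0,4], [0,5], [0,6], [1,2], [1,3], [1,4], [1,5], [1,6], [2,3], [2,4], [2,5], [2,6], [3,4], [3,5], [3,6], [4,5], [4,6], [5,6]
  2-simplices (14): [0,1,3], [0,1,5], [0,2,5], [0,2,6], [0,3,4], [0,4,6], [1,2,4], [1,2,6], [1,3,6], [1,4,5], [2,3,4], [2,3,5], [3,5,6], [4,5,6]

so the chain groups are C_0 ≅ Z^7, C_1 ≅ Z^21, C_2 ≅ Z^14.

The boundary map ∂_1: C_1 → C_0 sends each edge [p,q] (with p < q) to q − p. For instance
  ∂[2,4] = [4] − [2].
As a 7×21 matrix over Z this has rank 6, with invariant factors (1,1,1,1,1,1).

∂_2: C_2 → C_1 acts by ∂[p,q,r] = [q,r] − [p,r] + [p,q]. For instance
  ∂[1,2,4] = [2,4] − [1,4] + [1,2],
  ∂[2,3,4] = [3,4] − [2,4] + [2,3].
As a 21×14 matrix over Z this has rank 13, with invariant factors (1,1,1,1,1,1,1,1,1,1,1,1,1).

Now H_k = ker ∂_k / im ∂_{k+1}, so:

  H_0: rank C_0 − rank ∂_1 = 7 − 6 = 1, and the invariant factors of ∂_1 are all 1, so H_0 = Z.

(K is a triangulation of the torus T^2.)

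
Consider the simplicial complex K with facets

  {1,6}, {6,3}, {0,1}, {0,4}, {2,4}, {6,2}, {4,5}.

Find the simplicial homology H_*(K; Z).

Order the vertices as 0 < 1 < 2 < 3 < 4 < 5 < 6. Listing each simplex with vertices in this order, K has dimension 1 with simplices:

  0-simplices (7): [0], [1], [2], [3], [4], [5], [6]
  1-simplices (7): [0,1], [0,4], [1,6], [2,4], [2,6], [3,6], [4,5]

giving chain groups C_0 ≅ Z^7, C_1 ≅ Z^7.

Boundary ∂_1: C_1 → C_0 sends each edge [p,q] (with p < q) to q − p. For instance
  ∂[0,4] = [4] − [0].
The 7×7 boundary matrix has rank 6 and Smith normal form diag(1,1,1,1,1,1).

Reading off H_k = ker ∂_k / im ∂_{k+1}:

  H_0: rank C_0 − rank ∂_1 = 7 − 6 = 1, and the invariant factors of ∂_1 are all 1, so H_0 = Z.
  H_1: rank ker ∂_1 − rank ∂_2 = (7 − 6) − 0 = 1, and there is no ∂_2, so H_1 = Z.

As a check, the Euler characteristic is 7 − 7 = 0, which agrees with 1 − 1 = 0.

H_0 = Z,  H_1 = Z.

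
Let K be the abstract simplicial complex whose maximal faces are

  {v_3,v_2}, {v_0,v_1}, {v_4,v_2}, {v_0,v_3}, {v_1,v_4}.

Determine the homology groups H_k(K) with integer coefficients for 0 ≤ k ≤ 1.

We work with the vertex ordering v_0 < v_1 < v_2 < v_3 < v_4. The simplices of K, each written with vertices in increasing order, are:

  0-simplices (5): [v_0], [v_1], [v_2], [v_3], [v_4]
  1-simplices (5): [v_0,v_1], [v_0,v_3], [v_1,v_4], [v_2,v_3], [v_2,v_4]

Hence C_0 ≅ Z^5, C_1 ≅ Z^5.

Boundary ∂_1: C_1 → C_0 maps an edge to its endpoints' difference, ∂[p,q] = q − p. For instance
  ∂[v_1,v_4] = [v_4] − [v_1].
This gives a 5×5 integer matrix of rank 4; reducing to Smith normal form yields diagonal entries (1,1,1,1).

Now H_k = ker ∂_k / im ∂_{k+1}, so:

  H_0: rank C_0 − rank ∂_1 = 5 − 4 = 1, and the invariant factors of ∂_1 are all 1, so H_0 ≅ Z.
  H_1: rank ker ∂_1 − rank ∂_2 = (5 − 4) − 0 = 1, and there is no ∂_2, so H_1 ≅ Z.

As a check, the Euler characteristic is 5 − 5 = 0, which agrees with 1 − 1 = 0.

H_0 = Z,  H_1 = Z.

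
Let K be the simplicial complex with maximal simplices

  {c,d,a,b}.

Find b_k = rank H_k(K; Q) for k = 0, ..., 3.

b_0 = 1, b_1 = 0, b_2 = 0, b_3 = 0.

K has 4 vertices, 6 edges, 4 triangles, 1 3-simplex.
rank ∂_0 = 0, rank ∂_1 = 3 ⇒ b_0 = 4 − 0 − 3 = 1; all invariant factors of ∂_1 are 1 so no torsion. So H_0 = Z.
rank ∂_1 = 3, rank ∂_2 = 3 ⇒ b_1 = 6 − 3 − 3 = 0; all invariant factors of ∂_2 are 1 so no torsion. So H_1 = 0.
rank ∂_2 = 3, rank ∂_3 = 1 ⇒ b_2 = 4 − 3 − 1 = 0; all invariant factors of ∂_3 are 1 so no torsion. So H_2 = 0.
rank ∂_3 = 1, rank ∂_4 = 0 ⇒ b_3 = 1 − 1 − 0 = 0. So H_3 = 0.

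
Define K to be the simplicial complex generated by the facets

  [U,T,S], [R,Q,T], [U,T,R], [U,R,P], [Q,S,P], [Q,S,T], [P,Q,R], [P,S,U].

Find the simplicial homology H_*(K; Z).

Take the total order P < Q < R < S < T < U on the vertex set. Then K (dimension 2) consists of the simplices:

  0-simplices (6): P, Q, R, S, T, U
  1-simplices (12): PQ, PR, PS, PU, QR, QS, QT, RT, RU, ST, SU, TU
  2-simplices (8): PQR, PQS, PRU, PSU, QRT, QST, RTU, STU

giving chain groups C_0 ≅ Z^6, C_1 ≅ Z^12, C_2 ≅ Z^8.

Boundary ∂_1: C_1 → C_0 is given by ∂[p,q] = [q] − [p].
The 6×12 boundary matrix has rank 5 and Smith normal form diag(1,1,1,1,1).

Boundary ∂_2: C_2 → C_1 sends each 2-simplex [p,q,r] to [q,r] − [p,r] + [p,q]. For instance
  ∂QRT = RT − QT + QR,
  ∂PSU = SU − PU + PS.
As a 12×8 matrix over Z this has rank 7, with invariant factors (1,1,1,1,1,1,1).

Now H_k = ker ∂_k / im ∂_{k+1}, so:

  H_0: rank C_0 − rank ∂_1 = 6 − 5 = 1, and the invariant factors of ∂_1 are all 1, so H_0 = Z.
  H_1: rank ker ∂_1 − rank ∂_2 = (12 − 5) − 7 = 0, and the invariant factors of ∂_2 are all 1, so H_1 = 0.
  H_2: rank ker ∂_2 − rank ∂_3 = (8 − 7) − 0 = 1, and there is no ∂_3, so H_2 = Z.

As a check, the Euler characteristic is 6 − 12 + 8 = 2, which agrees with 1 − 0 + 1 = 2.

H_0 = Z,  H_1 = 0,  H_2 = Z.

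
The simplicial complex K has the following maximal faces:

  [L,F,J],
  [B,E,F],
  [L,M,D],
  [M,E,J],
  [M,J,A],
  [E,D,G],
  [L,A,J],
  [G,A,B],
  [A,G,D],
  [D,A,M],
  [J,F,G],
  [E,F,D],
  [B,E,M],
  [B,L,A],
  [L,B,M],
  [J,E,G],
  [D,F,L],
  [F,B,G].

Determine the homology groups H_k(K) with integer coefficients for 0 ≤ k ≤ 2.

Take the total order A < B < D < E < F < G < J < L < M on the vertex set. Then K (dimension 2) consists of the simplices:

  0-simplices (9): A, B, D, E, F, G, J, L, M
  1-simplices (27): AB, AD, AG, AJ, AL, AM, BE, BF, BG, BL, BM, DE, DF, DG, DL, DM, EF, EG, EJ, EM, FG, FJ, FL, GJ, JL, JM, LM
  2-simplices (18): ABG, ABL, ADG, ADM, AJL, AJM, BEF, BEM, BFG, BLM, DEF, DEG, DFL, DLM, EGJ, EJM, FGJ, FJL

giving chain groups C_0 ≅ Z^9, C_1 ≅ Z^27, C_2 ≅ Z^18.

∂_1: C_1 → C_0 is given by ∂[p,q] = [q] − [p]. For instance
  ∂AB = B − A.
As a 9×27 matrix over Z this has rank 8, with invariant factors (1,1,1,1,1,1,1,1).

The boundary map ∂_2: C_2 → C_1 maps a triangle to the signed sum of its edges. For instance
  ∂BLM = LM − BM + BL,
  ∂DEF = EF − DF + DE.
The 27×18 boundary matrix has rank 18 and Smith normal form diag(1,1,1,1,1,1,1,1,1,1,1,1,1,1,1,1,1,2).

From H_k ≅ ker(∂_k) / im(∂_{k+1}) we obtain:

  H_0: rank C_0 − rank ∂_1 = 9 − 8 = 1, and the invariant factors of ∂_1 are all 1, so H_0 ≅ Z.
  H_1: rank ker ∂_1 − rank ∂_2 = (27 − 8) − 18 = 1, and ∂_2 has invariant factor 2 > 1, so H_1 ≅ Z ⊕ Z/2.
  H_2: rank ker ∂_2 − rank ∂_3 = (18 − 18) − 0 = 0, and there is no ∂_3, so H_2 ≅ 0.

As a check, the Euler characteristic is 9 − 27 + 18 = 0, which agrees with 1 − 1 + 0 = 0.

H_0 ≅ Z,  H_1 ≅ Z ⊕ Z/2,  H_2 = 0.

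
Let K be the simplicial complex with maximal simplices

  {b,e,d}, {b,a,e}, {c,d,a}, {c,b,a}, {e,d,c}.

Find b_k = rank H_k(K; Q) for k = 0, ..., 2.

Take the total order a < b < c < d < e on the vertex set. Then K (dimension 2) consists of the simplices:

  0-simplices (5): a, b, c, d, e
  1-simplices (10): ab, ac, ad, ae, bc, bd, be, cd, ce, de
  2-simplices (5): abc, abe, acd, bde, cde

Hence C_0 ≅ Z^5, C_1 ≅ Z^10, C_2 ≅ Z^5.

Boundary ∂_1: C_1 → C_0 is given by ∂[p,q] = [q] − [p].
This gives a 5×10 integer matrix of rank 4; reducing to Smith normal form yields diagonal entries (1,1,1,1).

Boundary ∂_2: C_2 → C_1 maps a triangle to the signed sum of its edges. For instance
  ∂cde = de − ce + cd,
  ∂abe = be − ae + ab.
The resulting 10×5 matrix has rank 5, and its Smith normal form has invariant factors (1,1,1,1,1).

Reading off H_k = ker ∂_k / im ∂_{k+1}:

  H_0: rank C_0 − rank ∂_1 = 5 − 4 = 1, and the invariant factors of ∂_1 are all 1, so H_0 = Z.
  H_1: rank ker ∂_1 − rank ∂_2 = (10 − 4) − 5 = 1, and the invariant factors of ∂_2 are all 1, so H_1 = Z.
  H_2: rank ker ∂_2 − rank ∂_3 = (5 − 5) − 0 = 0, and there is no ∂_3, so H_2 = 0.

Hence the Betti numbers are b_0 = 1, b_1 = 1, b_2 = 0.

b_0 = 1, b_1 = 1, b_2 = 0.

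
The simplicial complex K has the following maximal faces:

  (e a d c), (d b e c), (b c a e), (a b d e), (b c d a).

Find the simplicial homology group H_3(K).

K has 5 vertices, 10 edges, 10 triangles, 5 3-simplices.
rank ∂_3 = 4, rank ∂_4 = 0 ⇒ b_3 = 5 − 4 − 0 = 1. So H_3 ≅ Z.

H_3 = Z.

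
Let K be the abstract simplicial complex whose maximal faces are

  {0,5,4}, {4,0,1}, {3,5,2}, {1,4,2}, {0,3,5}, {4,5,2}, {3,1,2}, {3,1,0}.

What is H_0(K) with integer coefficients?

H_0 = Z.

Take the total order 0 < 1 < 2 < 3 < 4 < 5 on the vertex set. Then K (dimension 2) consists of the simplices:

  0-simplices (6): [0], [1], [2], [3], [4], [5]
  1-simplices (12): [0,1], [0,3], [0,4], [0,5], [1,2], [1,3], [1,4], [2,3], [2,4], [2,5], [3,5], [4,5]
  2-simplices (8): [0,1,3], [0,1,4], [0,3,5], [0,4,5], [1,2,3], [1,2,4], [2,3,5], [2,4,5]

Hence C_0 ≅ Z^6, C_1 ≅ Z^12, C_2 ≅ Z^8.

Boundary ∂_1: C_1 → C_0 sends each edge [p,q] (with p < q) to q − p.
This gives a 6×12 integer matrix of rank 5; reducing to Smith normal form yields diagonal entries (1,1,1,1,1).

Boundary ∂_2: C_2 → C_1 maps a triangle to the signed sum of its edges. For instance
  ∂[1,2,3] = [2,3] − [1,3] + [1,2],
  ∂[0,1,4] = [1,4] − [0,4] + [0,1].
As a 12×8 matrix over Z this has rank 7, with invariant factors (1,1,1,1,1,1,1).

Now H_k = ker ∂_k / im ∂_{k+1}, so:

  H_0: rank C_0 − rank ∂_1 = 6 − 5 = 1, and the invariant factors of ∂_1 are all 1, so H_0 = Z.

(K is a triangulation of the 2-sphere S^2.)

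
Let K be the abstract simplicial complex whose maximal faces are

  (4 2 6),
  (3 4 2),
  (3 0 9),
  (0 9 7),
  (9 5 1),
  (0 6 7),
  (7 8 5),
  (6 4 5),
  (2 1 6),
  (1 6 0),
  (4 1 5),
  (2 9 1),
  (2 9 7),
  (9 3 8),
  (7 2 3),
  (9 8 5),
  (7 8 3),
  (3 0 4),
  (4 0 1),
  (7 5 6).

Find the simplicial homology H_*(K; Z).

H_0 ≅ Z,  H_1 ≅ Z ⊕ Z/2,  H_2 = 0.

Take the total order 0 < 1 < 2 < 3 < 4 < 5 < 6 < 7 < 8 < 9 on the vertex set. Then K (dimension 2) consists of the simplices:

  0-simplices (10): [0], [1], [2], [3], [4], [5], [6], [7], [8], [9]
  1-simplices (30): (30 of them)
  2-simplices (20): (20 of them)

giving chain groups C_0 ≅ Z^10, C_1 ≅ Z^30, C_2 ≅ Z^20.

Boundary ∂_1: C_1 → C_0 sends each edge [p,q] (with p < q) to q − p. For instance
  ∂[5,9] = [9] − [5].
The resulting 10×30 matrix has rank 9, and its Smith normal form has invariant factors (1,1,1,1,1,1,1,1,1).

The boundary map ∂_2: C_2 → C_1 acts by ∂[p,q,r] = [q,r] − [p,r] + [p,q]. For instance
  ∂[0,3,9] = [3,9] − [0,9] + [0,3],
  ∂[0,1,6] = [1,6] − [0,6] + [0,1].
The 30×20 boundary matrix has rank 20 and Smith normal form diag(1,1,1,1,1,1,1,1,1,1,1,1,1,1,1,1,1,1,1,2).

From H_k ≅ ker(∂_k) / im(∂_{k+1}) we obtain:

  H_0: rank C_0 − rank ∂_1 = 10 − 9 = 1, and the invariant factors of ∂_1 are all 1, so H_0 ≅ Z.
  H_1: rank ker ∂_1 − rank ∂_2 = (30 − 9) − 20 = 1, and ∂_2 has invariant factor 2 > 1, so H_1 ≅ Z ⊕ Z/2.
  H_2: rank ker ∂_2 − rank ∂_3 = (20 − 20) − 0 = 0, and there is no ∂_3, so H_2 ≅ 0.

As a check, the Euler characteristic is 10 − 30 + 20 = 0, which agrees with 1 − 1 + 0 = 0.
(K is a triangulation of the Klein bottle.)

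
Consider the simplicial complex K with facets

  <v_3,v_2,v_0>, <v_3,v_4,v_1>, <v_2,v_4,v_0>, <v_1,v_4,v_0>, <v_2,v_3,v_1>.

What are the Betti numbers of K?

Take the total order v_0 < v_1 < v_2 < v_3 < v_4 on the vertex set. Then K (dimension 2) consists of the simplices:

  0-simplices (5): [v_0], [v_1], [v_2], [v_3], [v_4]
  1-simplices (10): [v_0,v_1], [v_0,v_2], [v_0,v_3], [v_0,v_4], [v_1,v_2], [v_1,v_3], [v_1,v_4], [v_2,v_3], [v_2,v_4], [v_3,v_4]
  2-simplices (5): [v_0,v_1,v_4], [v_0,v_2,v_3], [v_0,v_2,v_4], [v_1,v_2,v_3], [v_1,v_3,v_4]

Hence C_0 ≅ Z^5, C_1 ≅ Z^10, C_2 ≅ Z^5.

The boundary map ∂_1: C_1 → C_0 sends each edge [p,q] (with p < q) to q − p. For instance
  ∂[v_3,v_4] = [v_4] − [v_3].
The resulting 5×10 matrix has rank 4, and its Smith normal form has invariant factors (1,1,1,1).

∂_2: C_2 → C_1 maps a triangle to the signed sum of its edges. For instance
  ∂[v_1,v_3,v_4] = [v_3,v_4] − [v_1,v_4] + [v_1,v_3],
  ∂[v_0,v_1,v_4] = [v_1,v_4] − [v_0,v_4] + [v_0,v_1].
This gives a 10×5 integer matrix of rank 5; reducing to Smith normal form yields diagonal entries (1,1,1,1,1).

Reading off H_k = ker ∂_k / im ∂_{k+1}:

  H_0: rank C_0 − rank ∂_1 = 5 − 4 = 1, and the invariant factors of ∂_1 are all 1, so H_0 ≅ Z.
  H_1: rank ker ∂_1 − rank ∂_2 = (10 − 4) − 5 = 1, and the invariant factors of ∂_2 are all 1, so H_1 ≅ Z.
  H_2: rank ker ∂_2 − rank ∂_3 = (5 − 5) − 0 = 0, and there is no ∂_3, so H_2 ≅ 0.

As a check, the Euler characteristic is 5 − 10 + 5 = 0, which agrees with 1 − 1 + 0 = 0.
(K is a triangulation of the Möbius band.)

Hence the Betti numbers are b_0 = 1, b_1 = 1, b_2 = 0.

b_0 = 1, b_1 = 1, b_2 = 0.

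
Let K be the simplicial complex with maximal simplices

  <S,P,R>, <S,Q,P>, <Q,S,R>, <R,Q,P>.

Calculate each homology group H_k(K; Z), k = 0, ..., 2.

H_0 ≅ Z,  H_1 = 0,  H_2 ≅ Z.

K has 4 vertices, 6 edges, 4 triangles.
rank ∂_0 = 0, rank ∂_1 = 3 ⇒ b_0 = 4 − 0 − 3 = 1; all invariant factors of ∂_1 are 1 so no torsion. So H_0 ≅ Z.
rank ∂_1 = 3, rank ∂_2 = 3 ⇒ b_1 = 6 − 3 − 3 = 0; all invariant factors of ∂_2 are 1 so no torsion. So H_1 ≅ 0.
rank ∂_2 = 3, rank ∂_3 = 0 ⇒ b_2 = 4 − 3 − 0 = 1. So H_2 ≅ Z.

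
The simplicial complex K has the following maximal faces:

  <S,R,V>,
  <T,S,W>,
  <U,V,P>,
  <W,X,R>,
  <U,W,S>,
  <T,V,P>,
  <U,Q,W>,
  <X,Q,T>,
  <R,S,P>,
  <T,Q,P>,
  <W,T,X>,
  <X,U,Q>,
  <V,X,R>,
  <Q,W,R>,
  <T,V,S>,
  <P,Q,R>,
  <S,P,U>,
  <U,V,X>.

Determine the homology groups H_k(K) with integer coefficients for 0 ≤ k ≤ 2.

Fix the vertex order P < Q < R < S < T < U < V < W < X and write every simplex with vertices in increasing order. Then dim K = 2 and the simplices of K are:

  0-simplices (9): P, Q, R, S, T, U, V, W, X
  1-simplices (27): PQ, PR, PS, PT, PU, PV, QR, QT, QU, QW, QX, RS, RV, RW, RX, ST, SU, SV, SW, TV, TW, TX, UV, UW, UX, VX, WX
  2-simplices (18): PQR, PQT, PRS, PSU, PTV, PUV, QRW, QTX, QUW, QUX, RSV, RVX, RWX, STV, STW, SUW, TWX, UVX

giving chain groups C_0 ≅ Z^9, C_1 ≅ Z^27, C_2 ≅ Z^18.

Boundary ∂_1: C_1 → C_0 maps an edge to its endpoints' difference, ∂[p,q] = q − p. For instance
  ∂UW = W − U.
The 9×27 boundary matrix has rank 8 and Smith normal form diag(1,1,1,1,1,1,1,1).

The boundary map ∂_2: C_2 → C_1 sends each 2-simplex [p,q,r] to [q,r] − [p,r] + [p,q]. For instance
  ∂PSU = SU − PU + PS,
  ∂PQR = QR − PR + PQ.
As a 27×18 matrix over Z this has rank 18, with invariant factors (1,1,1,1,1,1,1,1,1,1,1,1,1,1,1,1,1,2).

Now H_k = ker ∂_k / im ∂_{k+1}, so:

  H_0: rank C_0 − rank ∂_1 = 9 − 8 = 1, and the invariant factors of ∂_1 are all 1, so H_0 = Z.
  H_1: rank ker ∂_1 − rank ∂_2 = (27 − 8) − 18 = 1, and ∂_2 has invariant factor 2 > 1, so H_1 = Z × Z/2.
  H_2: rank ker ∂_2 − rank ∂_3 = (18 − 18) − 0 = 0, and there is no ∂_3, so H_2 = 0.

H_0 = Z,  H_1 = Z × Z/2,  H_2 = 0.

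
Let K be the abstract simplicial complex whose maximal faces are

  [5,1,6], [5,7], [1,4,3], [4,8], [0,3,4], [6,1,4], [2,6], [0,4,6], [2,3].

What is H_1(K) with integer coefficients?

H_1 ≅ Z.

We work with the vertex ordering 0 < 1 < 2 < 3 < 4 < 5 < 6 < 7 < 8. The simplices of K, each written with vertices in increasing order, are:

  0-simplices (9): [0], [1], [2], [3], [4], [5], [6], [7], [8]
  1-simplices (14): [0,3], [0,4], [0,6], [1,3], [1,4], [1,5], [1,6], [2,3], [2,6], [3,4], [4,6], [4,8], [5,6], [5,7]
  2-simplices (5): [0,3,4], [0,4,6], [1,3,4], [1,4,6], [1,5,6]

giving chain groups C_0 ≅ Z^9, C_1 ≅ Z^14, C_2 ≅ Z^5.

Boundary ∂_1: C_1 → C_0 maps an edge to its endpoints' difference, ∂[p,q] = q − p.
The resulting 9×14 matrix has rank 8, and its Smith normal form has invariant factors (1,1,1,1,1,1,1,1).

Boundary ∂_2: C_2 → C_1 acts by ∂[p,q,r] = [q,r] − [p,r] + [p,q]. For instance
  ∂[1,3,4] = [3,4] − [1,4] + [1,3],
  ∂[1,4,6] = [4,6] − [1,6] + [1,4].
The resulting 14×5 matrix has rank 5, and its Smith normal form has invariant factors (1,1,1,1,1).

Computing H_k = (kernel of ∂_k) / (image of ∂_{k+1}):

  H_1: rank ker ∂_1 − rank ∂_2 = (14 − 8) − 5 = 1, and the invariant factors of ∂_2 are all 1, so H_1 = Z.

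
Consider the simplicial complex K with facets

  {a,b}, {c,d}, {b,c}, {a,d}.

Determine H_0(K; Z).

Take the total order a < b < c < d on the vertex set. Then K (dimension 1) consists of the simplices:

  0-simplices (4): a, b, c, d
  1-simplices (4): ab, ad, bc, cd

so the chain groups are C_0 ≅ Z^4, C_1 ≅ Z^4.

∂_1: C_1 → C_0 is given by ∂[p,q] = [q] − [p]. For instance
  ∂ad = d − a.
The resulting 4×4 matrix has rank 3, and its Smith normal form has invariant factors (1,1,1).

Now H_k = ker ∂_k / im ∂_{k+1}, so:

  H_0: rank C_0 − rank ∂_1 = 4 − 3 = 1, and the invariant factors of ∂_1 are all 1, so H_0 ≅ Z.

H_0 ≅ Z.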